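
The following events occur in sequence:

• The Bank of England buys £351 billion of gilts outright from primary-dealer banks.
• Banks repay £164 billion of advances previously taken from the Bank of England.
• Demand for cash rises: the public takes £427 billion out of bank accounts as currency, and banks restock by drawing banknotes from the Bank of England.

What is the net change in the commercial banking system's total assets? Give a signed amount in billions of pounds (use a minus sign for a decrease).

Bank of England balance sheet:
  Assets:      Securities +£351B, Loans to banks −£164B
  Liabilities: Bank reserves −£240B, Currency in circulation +£427B
Commercial banking system:
  Assets:      Reserves at CB −£240B, Securities −£351B
  Liabilities: Checkable deposits −£427B, Borrowings from CB −£164B
Change in total bank assets = -£591 billion.

-£591 billion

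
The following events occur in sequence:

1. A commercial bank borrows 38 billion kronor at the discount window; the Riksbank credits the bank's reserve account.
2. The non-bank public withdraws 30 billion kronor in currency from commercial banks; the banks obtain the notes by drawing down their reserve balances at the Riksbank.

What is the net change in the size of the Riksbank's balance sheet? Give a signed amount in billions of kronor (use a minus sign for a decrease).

+38 billion

Discount-window loan 38 billion kronor: a Riksbank asset is acquired → +38B.
Currency withdrawal 30 billion kronor: only the composition of liabilities changes → 0.
Net: 38 + 0 = +38 billion.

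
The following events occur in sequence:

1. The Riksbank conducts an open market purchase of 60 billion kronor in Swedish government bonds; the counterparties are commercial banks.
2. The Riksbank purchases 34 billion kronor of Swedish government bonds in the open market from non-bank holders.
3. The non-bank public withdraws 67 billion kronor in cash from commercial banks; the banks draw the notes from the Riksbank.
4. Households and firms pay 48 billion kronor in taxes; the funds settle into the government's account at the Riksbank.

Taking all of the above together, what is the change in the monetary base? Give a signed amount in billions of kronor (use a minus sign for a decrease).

OMO purchase (from banks) 60 billion kronor: Riksbank balance sheet expands → +60B.
Asset purchase (from non-banks) 34 billion kronor: Riksbank balance sheet expands → +34B.
Currency withdrawal 67 billion kronor: just a shift between currency and reserves — both are base money → 0.
Government account inflow 48 billion kronor: reserves shift to a non-base liability → −48B.
Net: 60 + 34 + 0 − 48 = +46 billion.

+46 billion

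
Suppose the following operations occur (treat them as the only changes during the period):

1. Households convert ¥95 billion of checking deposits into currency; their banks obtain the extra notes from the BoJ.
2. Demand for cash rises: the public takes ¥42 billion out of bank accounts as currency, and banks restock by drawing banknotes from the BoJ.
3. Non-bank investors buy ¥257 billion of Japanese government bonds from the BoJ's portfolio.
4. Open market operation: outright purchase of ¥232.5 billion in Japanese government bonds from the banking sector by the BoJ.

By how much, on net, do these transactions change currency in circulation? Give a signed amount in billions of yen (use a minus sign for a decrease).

+¥137 billion

Currency withdrawal ¥95 billion: notes leave the central bank → +¥95B.
Currency withdrawal ¥42 billion: notes leave the central bank → +¥42B.
Asset sale (to non-banks) ¥257 billion: no currency enters or leaves circulation → 0.
OMO purchase (from banks) ¥232.5 billion: no currency enters or leaves circulation → 0.
Net: 95 + 42 + 0 + 0 = +¥137 billion.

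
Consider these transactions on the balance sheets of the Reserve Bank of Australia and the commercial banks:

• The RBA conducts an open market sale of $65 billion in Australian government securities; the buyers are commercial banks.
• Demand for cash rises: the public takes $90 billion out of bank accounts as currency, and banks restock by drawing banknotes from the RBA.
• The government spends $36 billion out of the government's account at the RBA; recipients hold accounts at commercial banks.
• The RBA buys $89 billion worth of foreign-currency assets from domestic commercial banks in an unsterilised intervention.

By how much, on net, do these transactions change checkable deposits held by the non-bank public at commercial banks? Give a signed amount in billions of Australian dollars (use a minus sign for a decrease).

-$54 billion

OMO sale (to banks) $65 billion: the counterparty is a bank, so public deposits are unchanged → 0.
Currency withdrawal $90 billion: non-bank counterparties' bank balances fall → −$90B.
Government spending $36 billion: non-bank counterparties' bank balances rise → +$36B.
FX purchase $89 billion: the counterparty is a bank, so public deposits are unchanged → 0.
Net: 0 − 90 + 36 + 0 = -$54 billion.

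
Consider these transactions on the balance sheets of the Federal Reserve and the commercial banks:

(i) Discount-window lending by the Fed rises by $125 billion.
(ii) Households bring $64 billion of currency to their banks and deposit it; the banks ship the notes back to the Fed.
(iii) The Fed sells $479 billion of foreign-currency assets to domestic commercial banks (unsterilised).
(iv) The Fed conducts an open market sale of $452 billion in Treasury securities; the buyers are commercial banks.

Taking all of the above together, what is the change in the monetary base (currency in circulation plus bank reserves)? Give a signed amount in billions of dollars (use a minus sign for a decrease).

Fed balance sheet:
  Assets:      Securities −$452B, Loans to banks +$125B, Foreign assets −$479B
  Liabilities: Bank reserves −$742B, Currency in circulation −$64B
Monetary base = currency + reserves: −$64B + (−$742B) = -$806 billion.

-$806 billion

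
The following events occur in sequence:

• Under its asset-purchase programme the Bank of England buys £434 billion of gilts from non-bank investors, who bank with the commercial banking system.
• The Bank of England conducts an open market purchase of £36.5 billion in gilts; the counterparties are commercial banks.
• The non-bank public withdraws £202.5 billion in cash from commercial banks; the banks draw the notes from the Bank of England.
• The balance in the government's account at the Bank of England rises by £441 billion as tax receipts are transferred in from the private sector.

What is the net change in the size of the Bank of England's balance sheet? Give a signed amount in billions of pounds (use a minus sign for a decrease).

Asset purchase (from non-banks) £434 billion: a Bank of England asset is acquired → +£434B.
OMO purchase (from banks) £36.5 billion: a Bank of England asset is acquired → +£36.5B.
Currency withdrawal £202.5 billion: only the composition of liabilities changes → 0.
Government account inflow £441 billion: only the composition of liabilities changes → 0.
Net: 434 + 36.5 + 0 + 0 = +£470.5 billion.

+£470.5 billion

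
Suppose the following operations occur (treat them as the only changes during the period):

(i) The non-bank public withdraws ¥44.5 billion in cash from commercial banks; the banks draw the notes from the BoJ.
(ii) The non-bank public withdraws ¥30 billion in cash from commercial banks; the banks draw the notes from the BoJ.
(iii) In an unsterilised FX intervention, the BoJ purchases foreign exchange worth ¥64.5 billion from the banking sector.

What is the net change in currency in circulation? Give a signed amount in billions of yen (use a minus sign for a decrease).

Currency withdrawal ¥44.5 billion: notes leave the central bank → +¥44.5B.
Currency withdrawal ¥30 billion: notes leave the central bank → +¥30B.
FX purchase ¥64.5 billion: no currency enters or leaves circulation → 0.
Net: 44.5 + 30 + 0 = +¥74.5 billion.

+¥74.5 billion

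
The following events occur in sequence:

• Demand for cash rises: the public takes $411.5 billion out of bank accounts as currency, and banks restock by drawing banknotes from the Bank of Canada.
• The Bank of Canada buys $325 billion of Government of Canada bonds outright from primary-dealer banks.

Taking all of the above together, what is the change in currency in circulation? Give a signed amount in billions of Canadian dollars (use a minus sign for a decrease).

Currency withdrawal $411.5 billion: notes leave the central bank → +$411.5B.
OMO purchase (from banks) $325 billion: no currency enters or leaves circulation → 0.
Net: 411.5 + 0 = +$411.5 billion.

+$411.5 billion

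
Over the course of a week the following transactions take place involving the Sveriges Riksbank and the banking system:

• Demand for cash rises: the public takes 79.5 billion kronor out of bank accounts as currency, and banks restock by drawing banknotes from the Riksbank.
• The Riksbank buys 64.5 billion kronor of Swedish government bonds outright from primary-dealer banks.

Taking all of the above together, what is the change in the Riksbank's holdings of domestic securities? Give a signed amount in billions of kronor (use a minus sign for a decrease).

+64.5 billion

Riksbank balance sheet:
  Assets:      Securities +64.5B
  Liabilities: Bank reserves −15B, Currency in circulation +79.5B
Commercial banking system:
  Assets:      Reserves at CB −15B, Securities −64.5B
  Liabilities: Checkable deposits −79.5B
So the change in the Riksbank's holdings of domestic securities is +64.5 billion.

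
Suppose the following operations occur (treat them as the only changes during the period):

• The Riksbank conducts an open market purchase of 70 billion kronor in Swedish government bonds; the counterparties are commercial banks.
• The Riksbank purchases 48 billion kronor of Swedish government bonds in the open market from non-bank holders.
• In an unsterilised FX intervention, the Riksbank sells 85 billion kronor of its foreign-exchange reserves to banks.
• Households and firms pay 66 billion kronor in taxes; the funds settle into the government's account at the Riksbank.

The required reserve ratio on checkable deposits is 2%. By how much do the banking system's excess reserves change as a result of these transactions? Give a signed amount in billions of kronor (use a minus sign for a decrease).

OMO purchase (from banks) 70 billion kronor: reserves +70B, deposits 0.
Asset purchase (from non-banks) 48 billion kronor: reserves +48B, deposits +48B.
FX sale 85 billion kronor: reserves −85B, deposits 0.
Government account inflow 66 billion kronor: reserves −66B, deposits −66B.
Totals: Δreserves = −33B, Δdeposits = −18B.
Δrequired reserves = 2% × −18B = −0.36B.
Δexcess reserves = Δreserves − Δrequired = −33B − (−0.36B) = -32.64 billion.

-32.64 billion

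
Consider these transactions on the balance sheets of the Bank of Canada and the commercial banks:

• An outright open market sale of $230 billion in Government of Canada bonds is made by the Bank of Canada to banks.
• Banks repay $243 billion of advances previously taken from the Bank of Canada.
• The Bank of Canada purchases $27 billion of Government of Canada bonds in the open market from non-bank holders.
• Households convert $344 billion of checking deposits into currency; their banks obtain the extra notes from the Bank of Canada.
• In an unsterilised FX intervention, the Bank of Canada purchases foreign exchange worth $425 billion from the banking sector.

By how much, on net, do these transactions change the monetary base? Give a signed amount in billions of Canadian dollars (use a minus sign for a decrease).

Bank of Canada balance sheet:
  Assets:      Securities −$203B, Loans to banks −$243B, Foreign assets +$425B
  Liabilities: Bank reserves −$365B, Currency in circulation +$344B
Monetary base = currency + reserves: +$344B + (−$365B) = -$21 billion.

-$21 billion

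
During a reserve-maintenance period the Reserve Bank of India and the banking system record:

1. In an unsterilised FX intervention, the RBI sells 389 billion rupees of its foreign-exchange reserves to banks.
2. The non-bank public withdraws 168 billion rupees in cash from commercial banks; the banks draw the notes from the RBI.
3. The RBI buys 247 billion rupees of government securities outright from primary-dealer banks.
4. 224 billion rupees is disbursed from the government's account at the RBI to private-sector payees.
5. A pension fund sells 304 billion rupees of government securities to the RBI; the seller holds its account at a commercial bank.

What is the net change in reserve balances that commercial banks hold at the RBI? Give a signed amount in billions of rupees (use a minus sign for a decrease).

+218 billion

FX sale 389 billion rupees: the buying banks pay out of their reserve balances → −389B.
Currency withdrawal 168 billion rupees: banks swap reserves for currency → −168B.
OMO purchase (from banks) 247 billion rupees: the RBI pays by crediting reserve accounts → +247B.
Government spending 224 billion rupees: government payments flow into bank reserve accounts → +224B.
Asset purchase (from non-banks) 304 billion rupees: the RBI pays by crediting reserve accounts → +304B.
Net: −389 − 168 + 247 + 224 + 304 = +218 billion.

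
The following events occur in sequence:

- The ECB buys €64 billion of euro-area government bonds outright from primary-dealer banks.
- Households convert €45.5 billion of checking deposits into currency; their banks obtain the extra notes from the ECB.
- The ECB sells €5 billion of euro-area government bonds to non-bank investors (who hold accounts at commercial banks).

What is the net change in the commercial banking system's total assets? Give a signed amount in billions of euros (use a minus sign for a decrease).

-€50.5 billion

ECB balance sheet:
  Assets:      Securities +€59B
  Liabilities: Bank reserves +€13.5B, Currency in circulation +€45.5B
Commercial banking system:
  Assets:      Reserves at CB +€13.5B, Securities −€64B
  Liabilities: Checkable deposits −€50.5B
Change in total bank assets = -€50.5 billion.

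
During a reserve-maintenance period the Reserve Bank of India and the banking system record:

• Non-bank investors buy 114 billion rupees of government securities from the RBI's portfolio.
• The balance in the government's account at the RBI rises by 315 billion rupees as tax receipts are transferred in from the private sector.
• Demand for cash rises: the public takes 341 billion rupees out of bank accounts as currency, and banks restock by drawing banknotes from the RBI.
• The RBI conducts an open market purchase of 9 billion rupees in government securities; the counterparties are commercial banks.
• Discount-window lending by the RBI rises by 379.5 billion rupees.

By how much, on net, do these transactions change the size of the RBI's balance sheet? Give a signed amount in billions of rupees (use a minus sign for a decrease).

+274.5 billion

Asset sale (to non-banks) 114 billion rupees: an RBI asset is shed → −114B.
Government account inflow 315 billion rupees: only the composition of liabilities changes → 0.
Currency withdrawal 341 billion rupees: only the composition of liabilities changes → 0.
OMO purchase (from banks) 9 billion rupees: an RBI asset is acquired → +9B.
Discount-window loan 379.5 billion rupees: an RBI asset is acquired → +379.5B.
Net: −114 + 0 + 0 + 9 + 379.5 = +274.5 billion.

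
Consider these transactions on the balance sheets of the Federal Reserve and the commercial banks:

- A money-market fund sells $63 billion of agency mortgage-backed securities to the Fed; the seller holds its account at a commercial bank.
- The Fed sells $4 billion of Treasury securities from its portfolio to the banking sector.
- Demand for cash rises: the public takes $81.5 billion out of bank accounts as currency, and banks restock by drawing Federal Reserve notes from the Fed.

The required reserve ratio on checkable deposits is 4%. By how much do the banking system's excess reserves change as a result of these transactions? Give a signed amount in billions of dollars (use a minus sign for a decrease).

-$21.76 billion

Asset purchase (from non-banks) $63 billion: reserves +$63B, deposits +$63B.
OMO sale (to banks) $4 billion: reserves −$4B, deposits 0.
Currency withdrawal $81.5 billion: reserves −$81.5B, deposits −$81.5B.
Totals: Δreserves = −$22.5B, Δdeposits = −$18.5B.
Δrequired reserves = 4% × −$18.5B = −$0.74B.
Δexcess reserves = Δreserves − Δrequired = −$22.5B − (−$0.74B) = -$21.76 billion.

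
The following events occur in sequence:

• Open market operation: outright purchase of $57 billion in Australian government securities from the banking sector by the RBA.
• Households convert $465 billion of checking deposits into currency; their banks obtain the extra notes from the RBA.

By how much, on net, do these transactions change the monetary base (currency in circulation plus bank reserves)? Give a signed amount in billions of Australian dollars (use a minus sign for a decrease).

RBA balance sheet:
  Assets:      Securities +$57B
  Liabilities: Bank reserves −$408B, Currency in circulation +$465B
Commercial banking system:
  Assets:      Reserves at CB −$408B, Securities −$57B
  Liabilities: Checkable deposits −$465B
Monetary base = currency + reserves: +$465B + (−$408B) = +$57 billion.

+$57 billion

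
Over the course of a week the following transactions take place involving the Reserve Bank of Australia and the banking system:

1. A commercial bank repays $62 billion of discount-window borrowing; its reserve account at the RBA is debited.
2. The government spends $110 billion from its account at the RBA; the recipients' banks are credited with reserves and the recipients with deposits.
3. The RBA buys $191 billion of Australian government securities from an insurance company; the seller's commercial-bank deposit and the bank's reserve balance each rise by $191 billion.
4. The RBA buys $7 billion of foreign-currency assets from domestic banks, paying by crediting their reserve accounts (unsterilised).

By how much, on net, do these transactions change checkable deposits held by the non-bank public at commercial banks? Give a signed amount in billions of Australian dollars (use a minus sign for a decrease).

RBA balance sheet:
  Assets:      Securities +$191B, Loans to banks −$62B, Foreign assets +$7B
  Liabilities: Bank reserves +$246B, Government deposits −$110B
Commercial banking system:
  Assets:      Reserves at CB +$246B, Foreign assets −$7B
  Liabilities: Checkable deposits +$301B, Borrowings from CB −$62B
So the change in checkable deposits held by the non-bank public at commercial banks is +$301 billion.

+$301 billion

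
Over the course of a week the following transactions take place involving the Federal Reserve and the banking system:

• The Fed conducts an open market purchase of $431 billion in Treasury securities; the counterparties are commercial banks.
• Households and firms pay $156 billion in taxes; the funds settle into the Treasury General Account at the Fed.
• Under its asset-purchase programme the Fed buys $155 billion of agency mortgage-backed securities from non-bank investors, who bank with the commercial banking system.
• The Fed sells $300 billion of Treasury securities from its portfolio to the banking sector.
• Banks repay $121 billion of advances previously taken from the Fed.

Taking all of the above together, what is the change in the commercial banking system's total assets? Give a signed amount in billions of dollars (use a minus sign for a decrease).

OMO purchase (from banks) $431 billion: just an asset swap on bank balance sheets → 0.
Government account inflow $156 billion: bank balance sheets shrink → −$156B.
Asset purchase (from non-banks) $155 billion: bank balance sheets expand → +$155B.
OMO sale (to banks) $300 billion: just an asset swap on bank balance sheets → 0.
Discount-window repayment $121 billion: bank balance sheets shrink → −$121B.
Net: 0 − 156 + 155 + 0 − 121 = -$122 billion.

-$122 billion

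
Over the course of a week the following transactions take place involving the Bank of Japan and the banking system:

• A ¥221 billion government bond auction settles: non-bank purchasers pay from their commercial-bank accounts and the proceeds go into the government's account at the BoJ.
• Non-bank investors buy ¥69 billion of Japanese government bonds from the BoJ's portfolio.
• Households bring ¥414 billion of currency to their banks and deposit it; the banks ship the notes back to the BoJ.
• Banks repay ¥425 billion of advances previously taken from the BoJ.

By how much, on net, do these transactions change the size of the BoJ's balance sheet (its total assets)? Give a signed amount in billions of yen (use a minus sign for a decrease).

-¥494 billion

Government account inflow ¥221 billion: only the composition of liabilities changes → 0.
Asset sale (to non-banks) ¥69 billion: a BoJ asset is shed → −¥69B.
Currency deposit ¥414 billion: only the composition of liabilities changes → 0.
Discount-window repayment ¥425 billion: a BoJ asset is shed → −¥425B.
Net: 0 − 69 + 0 − 425 = -¥494 billion.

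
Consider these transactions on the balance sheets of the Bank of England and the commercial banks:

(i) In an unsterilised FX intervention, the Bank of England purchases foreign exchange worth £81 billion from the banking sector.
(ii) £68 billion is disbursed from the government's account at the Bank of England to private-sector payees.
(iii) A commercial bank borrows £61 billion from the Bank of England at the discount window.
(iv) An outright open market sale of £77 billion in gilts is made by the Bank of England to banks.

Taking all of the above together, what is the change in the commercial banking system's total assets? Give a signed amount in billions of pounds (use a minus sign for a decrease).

+£129 billion

Bank of England balance sheet:
  Assets:      Securities −£77B, Loans to banks +£61B, Foreign assets +£81B
  Liabilities: Bank reserves +£133B, Government deposits −£68B
Commercial banking system:
  Assets:      Reserves at CB +£133B, Securities +£77B, Foreign assets −£81B
  Liabilities: Checkable deposits +£68B, Borrowings from CB +£61B
Change in total bank assets = +£129 billion.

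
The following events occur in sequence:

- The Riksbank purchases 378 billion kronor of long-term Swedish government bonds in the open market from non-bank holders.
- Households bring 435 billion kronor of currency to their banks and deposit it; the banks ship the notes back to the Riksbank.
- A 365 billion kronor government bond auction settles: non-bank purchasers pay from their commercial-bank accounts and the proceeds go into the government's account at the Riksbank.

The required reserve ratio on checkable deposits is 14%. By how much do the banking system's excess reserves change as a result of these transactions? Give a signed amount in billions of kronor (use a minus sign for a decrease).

+385.28 billion

Asset purchase (from non-banks) 378 billion kronor: reserves +378B, deposits +378B.
Currency deposit 435 billion kronor: reserves +435B, deposits +435B.
Government account inflow 365 billion kronor: reserves −365B, deposits −365B.
Totals: Δreserves = +448B, Δdeposits = +448B.
Δrequired reserves = 14% × +448B = +62.72B.
Δexcess reserves = Δreserves − Δrequired = +448B − (+62.72B) = +385.28 billion.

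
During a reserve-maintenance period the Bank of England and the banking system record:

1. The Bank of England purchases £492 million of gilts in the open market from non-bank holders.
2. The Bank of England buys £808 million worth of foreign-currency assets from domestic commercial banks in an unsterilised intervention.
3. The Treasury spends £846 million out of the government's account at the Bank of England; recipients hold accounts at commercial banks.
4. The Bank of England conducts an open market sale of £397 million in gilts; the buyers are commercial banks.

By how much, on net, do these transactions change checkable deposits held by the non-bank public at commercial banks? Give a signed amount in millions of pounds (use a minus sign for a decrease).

+£1338 million

Bank of England balance sheet:
  Assets:      Securities +£95M, Foreign assets +£808M
  Liabilities: Bank reserves +£1749M, Government deposits −£846M
Commercial banking system:
  Assets:      Reserves at CB +£1749M, Securities +£397M, Foreign assets −£808M
  Liabilities: Checkable deposits +£1338M
So the change in checkable deposits held by the non-bank public at commercial banks is +£1338 million.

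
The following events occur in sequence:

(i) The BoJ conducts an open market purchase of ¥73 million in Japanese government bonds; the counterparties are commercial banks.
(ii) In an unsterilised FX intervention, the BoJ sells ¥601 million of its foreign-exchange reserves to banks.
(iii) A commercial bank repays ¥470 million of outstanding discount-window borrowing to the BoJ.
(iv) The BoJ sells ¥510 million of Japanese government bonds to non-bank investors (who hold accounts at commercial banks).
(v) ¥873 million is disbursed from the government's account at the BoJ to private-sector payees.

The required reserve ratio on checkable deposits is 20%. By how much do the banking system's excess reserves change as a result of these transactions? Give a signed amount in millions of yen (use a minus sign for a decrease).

OMO purchase (from banks) ¥73 million: reserves +¥73M, deposits 0.
FX sale ¥601 million: reserves −¥601M, deposits 0.
Discount-window repayment ¥470 million: reserves −¥470M, deposits 0.
Asset sale (to non-banks) ¥510 million: reserves −¥510M, deposits −¥510M.
Government spending ¥873 million: reserves +¥873M, deposits +¥873M.
Totals: Δreserves = −¥635M, Δdeposits = +¥363M.
Δrequired reserves = 20% × +¥363M = +¥72.6M.
Δexcess reserves = Δreserves − Δrequired = −¥635M − (+¥72.6M) = -¥707.6 million.

-¥707.6 million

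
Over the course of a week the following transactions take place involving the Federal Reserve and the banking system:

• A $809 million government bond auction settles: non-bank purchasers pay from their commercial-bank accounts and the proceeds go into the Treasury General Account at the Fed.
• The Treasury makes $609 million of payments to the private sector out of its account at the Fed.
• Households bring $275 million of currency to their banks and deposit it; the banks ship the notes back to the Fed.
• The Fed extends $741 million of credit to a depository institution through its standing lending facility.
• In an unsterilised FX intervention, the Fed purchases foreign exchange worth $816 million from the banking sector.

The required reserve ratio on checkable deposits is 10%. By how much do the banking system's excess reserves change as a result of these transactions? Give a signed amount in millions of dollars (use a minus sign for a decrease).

+$1624.5 million

Government account inflow $809 million: reserves −$809M, deposits −$809M.
Government spending $609 million: reserves +$609M, deposits +$609M.
Currency deposit $275 million: reserves +$275M, deposits +$275M.
Discount-window loan $741 million: reserves +$741M, deposits 0.
FX purchase $816 million: reserves +$816M, deposits 0.
Totals: Δreserves = +$1632M, Δdeposits = +$75M.
Δrequired reserves = 10% × +$75M = +$7.5M.
Δexcess reserves = Δreserves − Δrequired = +$1632M − (+$7.5M) = +$1624.5 million.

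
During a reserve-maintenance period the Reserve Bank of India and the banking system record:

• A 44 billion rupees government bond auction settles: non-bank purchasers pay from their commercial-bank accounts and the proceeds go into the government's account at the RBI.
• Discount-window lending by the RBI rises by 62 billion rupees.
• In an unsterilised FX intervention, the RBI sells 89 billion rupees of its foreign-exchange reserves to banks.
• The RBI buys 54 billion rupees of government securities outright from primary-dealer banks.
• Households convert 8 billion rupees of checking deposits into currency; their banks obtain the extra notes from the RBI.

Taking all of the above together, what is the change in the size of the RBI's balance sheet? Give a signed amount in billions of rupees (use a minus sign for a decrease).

+27 billion

RBI balance sheet:
  Assets:      Securities +54B, Loans to banks +62B, Foreign assets −89B
  Liabilities: Bank reserves −25B, Currency in circulation +8B, Government deposits +44B
Commercial banking system:
  Assets:      Reserves at CB −25B, Securities −54B, Foreign assets +89B
  Liabilities: Checkable deposits −52B, Borrowings from CB +62B
Change in total RBI assets = +27 billion.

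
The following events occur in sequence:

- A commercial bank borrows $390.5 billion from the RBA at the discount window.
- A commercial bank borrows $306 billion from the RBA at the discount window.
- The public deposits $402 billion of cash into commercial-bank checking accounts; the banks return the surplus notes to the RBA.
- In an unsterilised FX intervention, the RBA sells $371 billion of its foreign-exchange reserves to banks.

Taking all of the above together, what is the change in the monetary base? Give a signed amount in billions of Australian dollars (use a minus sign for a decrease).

+$325.5 billion

RBA balance sheet:
  Assets:      Loans to banks +$696.5B, Foreign assets −$371B
  Liabilities: Bank reserves +$727.5B, Currency in circulation −$402B
Commercial banking system:
  Assets:      Reserves at CB +$727.5B, Foreign assets +$371B
  Liabilities: Checkable deposits +$402B, Borrowings from CB +$696.5B
Monetary base = currency + reserves: −$402B + (+$727.5B) = +$325.5 billion.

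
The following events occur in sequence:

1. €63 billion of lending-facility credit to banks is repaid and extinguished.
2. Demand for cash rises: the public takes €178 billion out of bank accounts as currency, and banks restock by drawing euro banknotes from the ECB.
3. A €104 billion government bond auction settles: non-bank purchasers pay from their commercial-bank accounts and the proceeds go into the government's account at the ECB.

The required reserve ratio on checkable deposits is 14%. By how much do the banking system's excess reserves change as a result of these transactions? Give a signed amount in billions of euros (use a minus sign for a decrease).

Discount-window repayment €63 billion: reserves −€63B, deposits 0.
Currency withdrawal €178 billion: reserves −€178B, deposits −€178B.
Government account inflow €104 billion: reserves −€104B, deposits −€104B.
Totals: Δreserves = −€345B, Δdeposits = −€282B.
Δrequired reserves = 14% × −€282B = −€39.48B.
Δexcess reserves = Δreserves − Δrequired = −€345B − (−€39.48B) = -€305.52 billion.

-€305.52 billion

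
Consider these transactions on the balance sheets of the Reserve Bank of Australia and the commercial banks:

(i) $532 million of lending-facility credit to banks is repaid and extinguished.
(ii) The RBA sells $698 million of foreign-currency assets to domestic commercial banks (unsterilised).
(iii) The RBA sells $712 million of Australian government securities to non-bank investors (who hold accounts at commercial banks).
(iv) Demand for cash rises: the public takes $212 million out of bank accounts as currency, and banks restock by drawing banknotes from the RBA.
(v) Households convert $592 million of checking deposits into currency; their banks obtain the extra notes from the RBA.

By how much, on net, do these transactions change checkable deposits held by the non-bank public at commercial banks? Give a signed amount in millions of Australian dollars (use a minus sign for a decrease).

-$1516 million

Discount-window repayment $532 million: the counterparty is a bank, so public deposits are unchanged → 0.
FX sale $698 million: the counterparty is a bank, so public deposits are unchanged → 0.
Asset sale (to non-banks) $712 million: non-bank counterparties' bank balances fall → −$712M.
Currency withdrawal $212 million: non-bank counterparties' bank balances fall → −$212M.
Currency withdrawal $592 million: non-bank counterparties' bank balances fall → −$592M.
Net: 0 + 0 − 712 − 212 − 592 = -$1516 million.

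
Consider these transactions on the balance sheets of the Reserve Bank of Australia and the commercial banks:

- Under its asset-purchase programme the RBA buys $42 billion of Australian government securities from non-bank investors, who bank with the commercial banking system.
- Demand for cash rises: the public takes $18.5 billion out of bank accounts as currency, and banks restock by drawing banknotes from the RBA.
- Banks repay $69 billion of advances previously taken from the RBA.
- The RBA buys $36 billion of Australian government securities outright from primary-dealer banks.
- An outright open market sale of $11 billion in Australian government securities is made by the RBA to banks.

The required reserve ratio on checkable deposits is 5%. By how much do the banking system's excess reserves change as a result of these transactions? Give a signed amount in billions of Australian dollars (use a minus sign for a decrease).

-$21.675 billion

Asset purchase (from non-banks) $42 billion: reserves +$42B, deposits +$42B.
Currency withdrawal $18.5 billion: reserves −$18.5B, deposits −$18.5B.
Discount-window repayment $69 billion: reserves −$69B, deposits 0.
OMO purchase (from banks) $36 billion: reserves +$36B, deposits 0.
OMO sale (to banks) $11 billion: reserves −$11B, deposits 0.
Totals: Δreserves = −$20.5B, Δdeposits = +$23.5B.
Δrequired reserves = 5% × +$23.5B = +$1.175B.
Δexcess reserves = Δreserves − Δrequired = −$20.5B − (+$1.175B) = -$21.675 billion.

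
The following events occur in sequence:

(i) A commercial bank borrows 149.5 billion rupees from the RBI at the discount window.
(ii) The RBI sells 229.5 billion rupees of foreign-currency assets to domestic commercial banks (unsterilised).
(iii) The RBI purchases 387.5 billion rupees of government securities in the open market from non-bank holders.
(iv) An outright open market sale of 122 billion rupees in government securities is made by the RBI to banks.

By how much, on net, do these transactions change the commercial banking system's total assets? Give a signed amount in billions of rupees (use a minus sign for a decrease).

Discount-window loan 149.5 billion rupees: bank balance sheets expand → +149.5B.
FX sale 229.5 billion rupees: just an asset swap on bank balance sheets → 0.
Asset purchase (from non-banks) 387.5 billion rupees: bank balance sheets expand → +387.5B.
OMO sale (to banks) 122 billion rupees: just an asset swap on bank balance sheets → 0.
Net: 149.5 + 0 + 387.5 + 0 = +537 billion.

+537 billion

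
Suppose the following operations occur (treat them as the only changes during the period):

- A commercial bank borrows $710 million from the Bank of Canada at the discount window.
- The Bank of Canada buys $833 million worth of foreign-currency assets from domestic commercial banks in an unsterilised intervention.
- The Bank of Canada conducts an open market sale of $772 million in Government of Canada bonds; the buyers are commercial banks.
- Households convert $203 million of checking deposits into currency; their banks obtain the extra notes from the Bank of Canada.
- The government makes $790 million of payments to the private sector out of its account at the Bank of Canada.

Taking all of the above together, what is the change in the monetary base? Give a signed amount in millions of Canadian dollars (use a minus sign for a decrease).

Bank of Canada balance sheet:
  Assets:      Securities −$772M, Loans to banks +$710M, Foreign assets +$833M
  Liabilities: Bank reserves +$1358M, Currency in circulation +$203M, Government deposits −$790M
Monetary base = currency + reserves: +$203M + (+$1358M) = +$1561 million.

+$1561 million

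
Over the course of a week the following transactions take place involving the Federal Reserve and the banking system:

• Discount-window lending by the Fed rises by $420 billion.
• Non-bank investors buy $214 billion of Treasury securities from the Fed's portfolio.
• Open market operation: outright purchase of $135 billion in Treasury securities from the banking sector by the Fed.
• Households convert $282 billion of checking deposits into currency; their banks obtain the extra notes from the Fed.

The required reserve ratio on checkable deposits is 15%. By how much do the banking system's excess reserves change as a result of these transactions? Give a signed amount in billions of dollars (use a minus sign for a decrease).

Discount-window loan $420 billion: reserves +$420B, deposits 0.
Asset sale (to non-banks) $214 billion: reserves −$214B, deposits −$214B.
OMO purchase (from banks) $135 billion: reserves +$135B, deposits 0.
Currency withdrawal $282 billion: reserves −$282B, deposits −$282B.
Totals: Δreserves = +$59B, Δdeposits = −$496B.
Δrequired reserves = 15% × −$496B = −$74.4B.
Δexcess reserves = Δreserves − Δrequired = +$59B − (−$74.4B) = +$133.4 billion.

+$133.4 billion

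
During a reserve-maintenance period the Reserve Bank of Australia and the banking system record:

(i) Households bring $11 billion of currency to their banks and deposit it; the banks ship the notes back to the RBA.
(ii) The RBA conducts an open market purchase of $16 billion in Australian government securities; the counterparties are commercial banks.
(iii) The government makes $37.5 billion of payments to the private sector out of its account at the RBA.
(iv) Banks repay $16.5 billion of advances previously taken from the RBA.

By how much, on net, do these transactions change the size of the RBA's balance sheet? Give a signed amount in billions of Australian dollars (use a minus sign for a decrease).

Currency deposit $11 billion: only the composition of liabilities changes → 0.
OMO purchase (from banks) $16 billion: an RBA asset is acquired → +$16B.
Government spending $37.5 billion: only the composition of liabilities changes → 0.
Discount-window repayment $16.5 billion: an RBA asset is shed → −$16.5B.
Net: 0 + 16 + 0 − 16.5 = -$0.5 billion.

-$0.5 billion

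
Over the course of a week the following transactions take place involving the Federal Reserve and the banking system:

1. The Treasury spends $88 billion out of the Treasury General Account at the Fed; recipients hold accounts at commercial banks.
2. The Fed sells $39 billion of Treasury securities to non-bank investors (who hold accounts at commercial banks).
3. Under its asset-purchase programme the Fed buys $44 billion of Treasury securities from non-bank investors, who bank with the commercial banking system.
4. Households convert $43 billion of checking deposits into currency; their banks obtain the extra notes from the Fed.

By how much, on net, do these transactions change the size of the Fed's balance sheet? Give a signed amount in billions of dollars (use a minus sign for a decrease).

Government spending $88 billion: only the composition of liabilities changes → 0.
Asset sale (to non-banks) $39 billion: a Fed asset is shed → −$39B.
Asset purchase (from non-banks) $44 billion: a Fed asset is acquired → +$44B.
Currency withdrawal $43 billion: only the composition of liabilities changes → 0.
Net: 0 − 39 + 44 + 0 = +$5 billion.

+$5 billion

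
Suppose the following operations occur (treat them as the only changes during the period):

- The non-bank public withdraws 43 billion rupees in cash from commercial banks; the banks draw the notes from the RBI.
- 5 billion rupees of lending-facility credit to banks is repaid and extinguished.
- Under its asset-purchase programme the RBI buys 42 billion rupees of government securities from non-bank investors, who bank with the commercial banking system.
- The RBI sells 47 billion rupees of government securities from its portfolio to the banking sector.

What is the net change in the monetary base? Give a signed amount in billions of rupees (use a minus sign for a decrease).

-10 billion

RBI balance sheet:
  Assets:      Securities −5B, Loans to banks −5B
  Liabilities: Bank reserves −53B, Currency in circulation +43B
Commercial banking system:
  Assets:      Reserves at CB −53B, Securities +47B
  Liabilities: Checkable deposits −1B, Borrowings from CB −5B
Monetary base = currency + reserves: +43B + (−53B) = -10 billion.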